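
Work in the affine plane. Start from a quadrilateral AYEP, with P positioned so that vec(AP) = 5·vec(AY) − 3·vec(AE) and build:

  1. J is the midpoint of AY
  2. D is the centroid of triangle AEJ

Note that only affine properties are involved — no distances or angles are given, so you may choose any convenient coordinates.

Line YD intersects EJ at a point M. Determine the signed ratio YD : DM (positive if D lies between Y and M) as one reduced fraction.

YD:DM = -4

Assign A = (0, 0), Y = (1, 0), E = (0, 1), P = (5, -3) — the answer is frame-independent, so this choice is without loss of generality.
1. J is the midpoint of AY ⇒ J = (1/2, 0)
2. D is the centroid of triangle AEJ ⇒ D = (1/6, 1/3)
line YD meets EJ at M = (3/8, 1/4)
D = Y + t·(M−Y) with t = 4/3, so YD:DM = 4/3:-1/3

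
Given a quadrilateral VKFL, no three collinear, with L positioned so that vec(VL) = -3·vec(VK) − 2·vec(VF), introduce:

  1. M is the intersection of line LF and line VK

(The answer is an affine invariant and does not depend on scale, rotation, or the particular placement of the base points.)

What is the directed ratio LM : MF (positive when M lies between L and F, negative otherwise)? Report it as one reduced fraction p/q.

LM:MF = 2

Choose coordinates V = (0, 0), K = (1, 0), F = (0, 1), L = (-3, -2).
1. M is the intersection of line LF and line VK ⇒ M = (-1, 0)
M = L + t·(F−L) with t = 2/3, so LM:MF = t:(1−t) = 2/3:1/3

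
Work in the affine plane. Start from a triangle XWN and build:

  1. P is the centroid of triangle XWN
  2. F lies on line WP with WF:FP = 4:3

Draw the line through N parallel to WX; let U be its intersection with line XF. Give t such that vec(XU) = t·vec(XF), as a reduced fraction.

Choose coordinates X = (0, 0), W = (1, 0), N = (0, 1).
1. P is the centroid of triangle XWN ⇒ P = (1/3, 1/3)
2. F lies on line WP with WF:FP = 4:3 ⇒ F = (13/21, 4/21)
through N parallel to WX: direction (-1, 0); meets XF at U = (13/4, 1)
U = X + t·(F−X) with t = 21/4

t = 21/4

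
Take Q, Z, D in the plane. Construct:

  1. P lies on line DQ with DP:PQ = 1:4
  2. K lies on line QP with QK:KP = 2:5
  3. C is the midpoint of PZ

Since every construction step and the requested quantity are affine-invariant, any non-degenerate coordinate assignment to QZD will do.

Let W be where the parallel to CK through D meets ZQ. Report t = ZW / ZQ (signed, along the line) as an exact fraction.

Assign Q = (0, 0), Z = (1, 0), D = (0, 1) — the answer is frame-independent, so this choice is without loss of generality.
1. P lies on line DQ with DP:PQ = 1:4 ⇒ P = (0, 4/5)
2. K lies on line QP with QK:KP = 2:5 ⇒ K = (0, 8/35)
3. C is the midpoint of PZ ⇒ C = (1/2, 2/5)
through D parallel to CK: direction (-1/2, -6/35); meets ZQ at W = (-35/12, 0)
W = Z + t·(Q−Z) with t = 47/12

t = 47/12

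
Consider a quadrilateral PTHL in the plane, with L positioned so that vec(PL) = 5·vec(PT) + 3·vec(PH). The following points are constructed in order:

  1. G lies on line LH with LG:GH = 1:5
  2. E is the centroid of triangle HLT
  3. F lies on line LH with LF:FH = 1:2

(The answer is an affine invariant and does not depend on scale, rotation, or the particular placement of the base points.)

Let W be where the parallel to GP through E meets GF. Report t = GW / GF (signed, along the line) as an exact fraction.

t = 4/15

Assign P = (0, 0), T = (1, 0), H = (0, 1), L = (5, 3) — the answer is frame-independent, so this choice is without loss of generality.
1. G lies on line LH with LG:GH = 1:5 ⇒ G = (25/6, 8/3)
2. E is the centroid of triangle HLT ⇒ E = (2, 4/3)
3. F lies on line LH with LF:FH = 1:2 ⇒ F = (10/3, 7/3)
through E parallel to GP: direction (-25/6, -8/3); meets GF at W = (71/18, 116/45)
W = G + t·(F−G) with t = 4/15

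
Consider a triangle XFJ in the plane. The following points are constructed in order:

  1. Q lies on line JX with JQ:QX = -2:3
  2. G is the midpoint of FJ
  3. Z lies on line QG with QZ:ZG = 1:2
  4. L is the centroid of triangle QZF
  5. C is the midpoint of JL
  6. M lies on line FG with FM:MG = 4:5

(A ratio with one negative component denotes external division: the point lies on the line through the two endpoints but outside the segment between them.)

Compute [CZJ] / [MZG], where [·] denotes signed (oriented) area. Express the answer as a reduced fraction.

[CZJ]:[MZG] = 9/20

Assign X = (0, 0), F = (1, 0), J = (0, 1) — the answer is frame-independent, so this choice is without loss of generality.
1. Q lies on line JX with JQ:QX = -2:3 ⇒ Q = (0, 3)
2. G is the midpoint of FJ ⇒ G = (1/2, 1/2)
3. Z lies on line QG with QZ:ZG = 1:2 ⇒ Z = (1/6, 13/6)
4. L is the centroid of triangle QZF ⇒ L = (7/18, 31/18)
5. C is the midpoint of JL ⇒ C = (7/36, 49/36)
6. M lies on line FG with FM:MG = 4:5 ⇒ M = (7/9, 2/9)
2·[CZJ] = 1/6, 2·[MZG] = 10/27
[CZJ]:[MZG] = 1/6:10/27 = 9/20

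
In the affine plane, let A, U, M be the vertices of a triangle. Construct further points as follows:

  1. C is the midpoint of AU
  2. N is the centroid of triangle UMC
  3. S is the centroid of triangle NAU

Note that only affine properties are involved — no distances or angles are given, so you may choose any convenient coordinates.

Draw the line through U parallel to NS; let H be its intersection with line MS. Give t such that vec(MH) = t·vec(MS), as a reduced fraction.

t = 2

Choose coordinates A = (0, 0), U = (1, 0), M = (0, 1).
1. C is the midpoint of AU ⇒ C = (1/2, 0)
2. N is the centroid of triangle UMC ⇒ N = (1/2, 1/3)
3. S is the centroid of triangle NAU ⇒ S = (1/2, 1/9)
through U parallel to NS: direction (0, -2/9); meets MS at H = (1, -7/9)
H = M + t·(S−M) with t = 2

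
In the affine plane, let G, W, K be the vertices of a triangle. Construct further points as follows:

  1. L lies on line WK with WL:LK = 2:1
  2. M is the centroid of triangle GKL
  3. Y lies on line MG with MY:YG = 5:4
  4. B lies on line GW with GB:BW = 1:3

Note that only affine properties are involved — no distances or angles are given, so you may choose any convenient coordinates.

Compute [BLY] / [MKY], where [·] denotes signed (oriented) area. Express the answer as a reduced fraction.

[BLY]:[MKY] = 5/2

Choose coordinates G = (0, 0), W = (1, 0), K = (0, 1).
1. L lies on line WK with WL:LK = 2:1 ⇒ L = (1/3, 2/3)
2. M is the centroid of triangle GKL ⇒ M = (1/9, 5/9)
3. Y lies on line MG with MY:YG = 5:4 ⇒ Y = (4/81, 20/81)
4. B lies on line GW with GB:BW = 1:3 ⇒ B = (1/4, 0)
2·[BLY] = 25/162, 2·[MKY] = 5/81
[BLY]:[MKY] = 25/162:5/81 = 5/2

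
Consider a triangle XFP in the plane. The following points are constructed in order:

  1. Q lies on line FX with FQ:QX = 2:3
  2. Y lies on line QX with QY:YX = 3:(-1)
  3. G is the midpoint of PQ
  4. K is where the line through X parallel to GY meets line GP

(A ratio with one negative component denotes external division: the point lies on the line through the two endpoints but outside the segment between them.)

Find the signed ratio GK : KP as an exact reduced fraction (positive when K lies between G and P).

Choose coordinates X = (0, 0), F = (1, 0), P = (0, 1).
1. Q lies on line FX with FQ:QX = 2:3 ⇒ Q = (3/5, 0)
2. Y lies on line QX with QY:YX = 3:(-1) ⇒ Y = (-3/10, 0)
3. G is the midpoint of PQ ⇒ G = (3/10, 1/2)
4. K is where the line through X parallel to GY meets line GP ⇒ K = (2/5, 1/3)
K = G + t·(P−G) with t = -1/3, so GK:KP = t:(1−t) = -1/3:4/3

GK:KP = -1/4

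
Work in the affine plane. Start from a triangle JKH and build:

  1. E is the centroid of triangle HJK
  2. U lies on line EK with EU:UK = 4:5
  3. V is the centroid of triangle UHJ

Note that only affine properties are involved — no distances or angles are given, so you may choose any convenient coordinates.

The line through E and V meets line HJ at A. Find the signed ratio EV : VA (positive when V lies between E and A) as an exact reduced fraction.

EV:VA = 10/17

Choose coordinates J = (0, 0), K = (1, 0), H = (0, 1).
1. E is the centroid of triangle HJK ⇒ E = (1/3, 1/3)
2. U lies on line EK with EU:UK = 4:5 ⇒ U = (17/27, 5/27)
3. V is the centroid of triangle UHJ ⇒ V = (17/81, 32/81)
line EV meets HJ at A = (0, 1/2)
V = E + t·(A−E) with t = 10/27, so EV:VA = 10/27:17/27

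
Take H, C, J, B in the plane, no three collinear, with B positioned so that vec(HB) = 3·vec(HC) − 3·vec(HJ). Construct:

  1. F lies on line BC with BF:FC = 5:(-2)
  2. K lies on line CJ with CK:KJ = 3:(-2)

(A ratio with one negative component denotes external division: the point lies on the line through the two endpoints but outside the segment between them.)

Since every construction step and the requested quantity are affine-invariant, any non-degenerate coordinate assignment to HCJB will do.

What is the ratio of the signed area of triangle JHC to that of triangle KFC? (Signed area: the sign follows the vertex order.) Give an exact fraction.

Set H = (0, 0), C = (1, 0), J = (0, 1), B = (3, -3); any affine frame gives the same invariant.
1. F lies on line BC with BF:FC = 5:(-2) ⇒ F = (-1/3, 2)
2. K lies on line CJ with CK:KJ = 3:(-2) ⇒ K = (-2, 3)
2·[JHC] = 1, 2·[KFC] = -2
[JHC]:[KFC] = 1:-2 = -1/2

[JHC]:[KFC] = -1/2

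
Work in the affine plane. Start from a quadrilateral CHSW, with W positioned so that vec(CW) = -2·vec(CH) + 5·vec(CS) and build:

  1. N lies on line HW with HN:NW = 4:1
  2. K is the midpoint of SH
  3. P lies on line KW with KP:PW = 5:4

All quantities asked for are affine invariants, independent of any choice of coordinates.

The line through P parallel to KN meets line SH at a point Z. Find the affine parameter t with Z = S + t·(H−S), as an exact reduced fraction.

Set C = (0, 0), H = (1, 0), S = (0, 1), W = (-2, 5); any affine frame gives the same invariant.
1. N lies on line HW with HN:NW = 4:1 ⇒ N = (-7/5, 4)
2. K is the midpoint of SH ⇒ K = (1/2, 1/2)
3. P lies on line KW with KP:PW = 5:4 ⇒ P = (-8/9, 3)
through P parallel to KN: direction (-19/10, 7/2); meets SH at Z = (31/72, 41/72)
Z = S + t·(H−S) with t = 31/72

t = 31/72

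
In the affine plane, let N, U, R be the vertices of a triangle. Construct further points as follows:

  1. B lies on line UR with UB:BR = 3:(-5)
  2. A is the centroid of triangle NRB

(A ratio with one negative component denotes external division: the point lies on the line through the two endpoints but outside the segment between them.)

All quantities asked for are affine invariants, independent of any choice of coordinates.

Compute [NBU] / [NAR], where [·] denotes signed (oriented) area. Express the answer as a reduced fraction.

[NBU]:[NAR] = 9/5

Set N = (0, 0), U = (1, 0), R = (0, 1); any affine frame gives the same invariant.
1. B lies on line UR with UB:BR = 3:(-5) ⇒ B = (5/2, -3/2)
2. A is the centroid of triangle NRB ⇒ A = (5/6, -1/6)
2·[NBU] = 3/2, 2·[NAR] = 5/6
[NBU]:[NAR] = 3/2:5/6 = 9/5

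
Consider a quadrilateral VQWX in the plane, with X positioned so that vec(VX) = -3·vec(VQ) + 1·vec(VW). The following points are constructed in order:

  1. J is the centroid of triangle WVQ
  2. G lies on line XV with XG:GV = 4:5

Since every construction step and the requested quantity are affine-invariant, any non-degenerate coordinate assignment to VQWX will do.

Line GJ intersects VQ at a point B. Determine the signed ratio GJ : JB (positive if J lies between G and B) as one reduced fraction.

GJ:JB = 2/3

Set V = (0, 0), Q = (1, 0), W = (0, 1), X = (-3, 1); any affine frame gives the same invariant.
1. J is the centroid of triangle WVQ ⇒ J = (1/3, 1/3)
2. G lies on line XV with XG:GV = 4:5 ⇒ G = (-5/3, 5/9)
line GJ meets VQ at B = (10/3, 0)
J = G + t·(B−G) with t = 2/5, so GJ:JB = 2/5:3/5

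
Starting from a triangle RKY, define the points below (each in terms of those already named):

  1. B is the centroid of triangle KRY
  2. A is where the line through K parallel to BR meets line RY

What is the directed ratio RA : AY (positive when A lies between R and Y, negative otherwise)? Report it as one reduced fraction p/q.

Set R = (0, 0), K = (1, 0), Y = (0, 1); any affine frame gives the same invariant.
1. B is the centroid of triangle KRY ⇒ B = (1/3, 1/3)
2. A is where the line through K parallel to BR meets line RY ⇒ A = (0, -1)
A = R + t·(Y−R) with t = -1, so RA:AY = t:(1−t) = -1:2

RA:AY = -1/2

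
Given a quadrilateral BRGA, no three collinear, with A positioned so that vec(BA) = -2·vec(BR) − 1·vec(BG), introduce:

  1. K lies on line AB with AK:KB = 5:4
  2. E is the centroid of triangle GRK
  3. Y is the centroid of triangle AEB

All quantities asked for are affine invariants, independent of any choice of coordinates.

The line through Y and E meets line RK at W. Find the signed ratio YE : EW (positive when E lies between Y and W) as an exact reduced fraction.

Set B = (0, 0), R = (1, 0), G = (0, 1), A = (-2, -1); any affine frame gives the same invariant.
1. K lies on line AB with AK:KB = 5:4 ⇒ K = (-8/9, -4/9)
2. E is the centroid of triangle GRK ⇒ E = (1/27, 5/27)
3. Y is the centroid of triangle AEB ⇒ Y = (-53/81, -22/81)
line YE meets RK at W = (-377/405, -184/405)
E = Y + t·(W−Y) with t = -5/2, so YE:EW = -5/2:7/2

YE:EW = -5/7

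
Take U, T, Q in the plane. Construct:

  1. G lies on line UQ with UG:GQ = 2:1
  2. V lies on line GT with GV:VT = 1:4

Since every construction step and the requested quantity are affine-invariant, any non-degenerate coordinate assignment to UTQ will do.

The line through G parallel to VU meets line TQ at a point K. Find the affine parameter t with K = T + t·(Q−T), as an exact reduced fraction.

Choose coordinates U = (0, 0), T = (1, 0), Q = (0, 1).
1. G lies on line UQ with UG:GQ = 2:1 ⇒ G = (0, 2/3)
2. V lies on line GT with GV:VT = 1:4 ⇒ V = (1/5, 8/15)
through G parallel to VU: direction (-1/5, -8/15); meets TQ at K = (1/11, 10/11)
K = T + t·(Q−T) with t = 10/11

t = 10/11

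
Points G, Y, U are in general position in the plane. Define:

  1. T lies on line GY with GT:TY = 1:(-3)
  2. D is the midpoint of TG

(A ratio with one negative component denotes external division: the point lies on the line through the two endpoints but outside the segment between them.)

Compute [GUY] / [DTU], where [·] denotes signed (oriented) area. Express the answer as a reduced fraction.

Work in coordinates with G = (0, 0), Y = (1, 0), U = (0, 1).
1. T lies on line GY with GT:TY = 1:(-3) ⇒ T = (-1/2, 0)
2. D is the midpoint of TG ⇒ D = (-1/4, 0)
2·[GUY] = -1, 2·[DTU] = -1/4
[GUY]:[DTU] = -1:-1/4 = 4

[GUY]:[DTU] = 4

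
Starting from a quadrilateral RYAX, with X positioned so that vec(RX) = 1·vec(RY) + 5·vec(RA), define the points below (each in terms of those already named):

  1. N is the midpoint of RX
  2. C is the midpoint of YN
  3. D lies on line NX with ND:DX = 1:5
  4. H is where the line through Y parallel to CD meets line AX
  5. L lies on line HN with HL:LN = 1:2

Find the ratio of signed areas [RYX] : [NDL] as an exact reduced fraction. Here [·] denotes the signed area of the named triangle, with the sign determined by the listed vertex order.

Work in coordinates with R = (0, 0), Y = (1, 0), A = (0, 1), X = (1, 5).
1. N is the midpoint of RX ⇒ N = (1/2, 5/2)
2. C is the midpoint of YN ⇒ C = (3/4, 5/4)
3. D lies on line NX with ND:DX = 1:5 ⇒ D = (7/12, 35/12)
4. H is where the line through Y parallel to CD meets line AX ⇒ H = (9/14, 25/7)
5. L lies on line HN with HL:LN = 1:2 ⇒ L = (25/42, 45/14)
2·[RYX] = 5, 2·[NDL] = 5/252
[RYX]:[NDL] = 5:5/252 = 252

[RYX]:[NDL] = 252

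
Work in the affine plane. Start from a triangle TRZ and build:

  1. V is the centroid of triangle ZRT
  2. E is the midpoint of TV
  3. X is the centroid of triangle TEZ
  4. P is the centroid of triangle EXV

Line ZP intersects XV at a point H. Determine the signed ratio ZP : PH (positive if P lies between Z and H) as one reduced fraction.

Work in coordinates with T = (0, 0), R = (1, 0), Z = (0, 1).
1. V is the centroid of triangle ZRT ⇒ V = (1/3, 1/3)
2. E is the midpoint of TV ⇒ E = (1/6, 1/6)
3. X is the centroid of triangle TEZ ⇒ X = (1/18, 7/18)
4. P is the centroid of triangle EXV ⇒ P = (5/27, 8/27)
line ZP meets XV at H = (1/6, 11/30)
P = Z + t·(H−Z) with t = 10/9, so ZP:PH = 10/9:-1/9

ZP:PH = -10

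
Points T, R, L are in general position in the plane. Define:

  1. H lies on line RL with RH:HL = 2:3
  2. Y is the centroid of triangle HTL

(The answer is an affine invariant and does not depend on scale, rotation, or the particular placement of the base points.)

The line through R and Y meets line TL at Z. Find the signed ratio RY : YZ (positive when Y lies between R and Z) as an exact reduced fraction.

Set T = (0, 0), R = (1, 0), L = (0, 1); any affine frame gives the same invariant.
1. H lies on line RL with RH:HL = 2:3 ⇒ H = (3/5, 2/5)
2. Y is the centroid of triangle HTL ⇒ Y = (1/5, 7/15)
line RY meets TL at Z = (0, 7/12)
Y = R + t·(Z−R) with t = 4/5, so RY:YZ = 4/5:1/5

RY:YZ = 4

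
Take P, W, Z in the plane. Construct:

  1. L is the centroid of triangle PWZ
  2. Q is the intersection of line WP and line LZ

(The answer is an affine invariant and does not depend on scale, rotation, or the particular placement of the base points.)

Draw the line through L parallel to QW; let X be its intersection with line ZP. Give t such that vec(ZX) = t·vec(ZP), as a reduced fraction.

t = 2/3

Set P = (0, 0), W = (1, 0), Z = (0, 1); any affine frame gives the same invariant.
1. L is the centroid of triangle PWZ ⇒ L = (1/3, 1/3)
2. Q is the intersection of line WP and line LZ ⇒ Q = (1/2, 0)
through L parallel to QW: direction (1/2, 0); meets ZP at X = (0, 1/3)
X = Z + t·(P−Z) with t = 2/3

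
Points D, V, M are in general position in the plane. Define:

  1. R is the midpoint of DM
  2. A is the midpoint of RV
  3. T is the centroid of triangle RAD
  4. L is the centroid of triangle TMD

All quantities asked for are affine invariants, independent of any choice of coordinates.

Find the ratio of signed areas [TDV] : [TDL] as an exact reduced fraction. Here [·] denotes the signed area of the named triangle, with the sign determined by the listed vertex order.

[TDV]:[TDL] = -9/2

Choose coordinates D = (0, 0), V = (1, 0), M = (0, 1).
1. R is the midpoint of DM ⇒ R = (0, 1/2)
2. A is the midpoint of RV ⇒ A = (1/2, 1/4)
3. T is the centroid of triangle RAD ⇒ T = (1/6, 1/4)
4. L is the centroid of triangle TMD ⇒ L = (1/18, 5/12)
2·[TDV] = 1/4, 2·[TDL] = -1/18
[TDV]:[TDL] = 1/4:-1/18 = -9/2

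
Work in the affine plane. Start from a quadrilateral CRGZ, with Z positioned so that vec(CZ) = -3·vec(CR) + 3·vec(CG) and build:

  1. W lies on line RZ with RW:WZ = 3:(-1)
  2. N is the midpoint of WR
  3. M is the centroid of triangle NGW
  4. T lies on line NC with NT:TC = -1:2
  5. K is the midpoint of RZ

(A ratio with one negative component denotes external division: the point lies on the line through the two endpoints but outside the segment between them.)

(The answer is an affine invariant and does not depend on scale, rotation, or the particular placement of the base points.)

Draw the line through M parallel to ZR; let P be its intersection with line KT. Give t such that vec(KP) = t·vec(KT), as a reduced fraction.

Set C = (0, 0), R = (1, 0), G = (0, 1), Z = (-3, 3); any affine frame gives the same invariant.
1. W lies on line RZ with RW:WZ = 3:(-1) ⇒ W = (-5, 9/2)
2. N is the midpoint of WR ⇒ N = (-2, 9/4)
3. M is the centroid of triangle NGW ⇒ M = (-7/3, 31/12)
4. T lies on line NC with NT:TC = -1:2 ⇒ T = (-4, 9/2)
5. K is the midpoint of RZ ⇒ K = (-1, 3/2)
through M parallel to ZR: direction (4, -3); meets KT at P = (-4/3, 11/6)
P = K + t·(T−K) with t = 1/9

t = 1/9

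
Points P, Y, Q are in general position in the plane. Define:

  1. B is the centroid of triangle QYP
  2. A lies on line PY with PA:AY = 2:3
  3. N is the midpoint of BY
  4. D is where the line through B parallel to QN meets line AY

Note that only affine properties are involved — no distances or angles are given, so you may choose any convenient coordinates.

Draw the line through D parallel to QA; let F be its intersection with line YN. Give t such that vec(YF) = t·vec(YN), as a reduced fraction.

t = 3/2

Set P = (0, 0), Y = (1, 0), Q = (0, 1); any affine frame gives the same invariant.
1. B is the centroid of triangle QYP ⇒ B = (1/3, 1/3)
2. A lies on line PY with PA:AY = 2:3 ⇒ A = (2/5, 0)
3. N is the midpoint of BY ⇒ N = (2/3, 1/6)
4. D is where the line through B parallel to QN meets line AY ⇒ D = (3/5, 0)
through D parallel to QA: direction (2/5, -1); meets YN at F = (1/2, 1/4)
F = Y + t·(N−Y) with t = 3/2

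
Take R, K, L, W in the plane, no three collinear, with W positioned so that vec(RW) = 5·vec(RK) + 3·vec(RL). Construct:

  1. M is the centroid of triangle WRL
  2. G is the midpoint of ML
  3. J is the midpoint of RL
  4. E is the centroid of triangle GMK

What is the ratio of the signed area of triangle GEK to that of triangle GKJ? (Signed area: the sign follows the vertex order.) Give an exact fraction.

[GEK]:[GKJ] = 4/13

Assign R = (0, 0), K = (1, 0), L = (0, 1), W = (5, 3) — the answer is frame-independent, so this choice is without loss of generality.
1. M is the centroid of triangle WRL ⇒ M = (5/3, 4/3)
2. G is the midpoint of ML ⇒ G = (5/6, 7/6)
3. J is the midpoint of RL ⇒ J = (0, 1/2)
4. E is the centroid of triangle GMK ⇒ E = (7/6, 5/6)
2·[GEK] = -1/3, 2·[GKJ] = -13/12
[GEK]:[GKJ] = -1/3:-13/12 = 4/13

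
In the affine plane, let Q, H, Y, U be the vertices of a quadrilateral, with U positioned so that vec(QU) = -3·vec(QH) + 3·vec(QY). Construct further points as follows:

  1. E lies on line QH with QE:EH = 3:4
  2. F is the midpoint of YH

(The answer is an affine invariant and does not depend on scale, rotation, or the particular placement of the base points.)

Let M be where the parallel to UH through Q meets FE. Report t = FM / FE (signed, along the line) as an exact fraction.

t = 49/31

Set Q = (0, 0), H = (1, 0), Y = (0, 1), U = (-3, 3); any affine frame gives the same invariant.
1. E lies on line QH with QE:EH = 3:4 ⇒ E = (3/7, 0)
2. F is the midpoint of YH ⇒ F = (1/2, 1/2)
through Q parallel to UH: direction (4, -3); meets FE at M = (12/31, -9/31)
M = F + t·(E−F) with t = 49/31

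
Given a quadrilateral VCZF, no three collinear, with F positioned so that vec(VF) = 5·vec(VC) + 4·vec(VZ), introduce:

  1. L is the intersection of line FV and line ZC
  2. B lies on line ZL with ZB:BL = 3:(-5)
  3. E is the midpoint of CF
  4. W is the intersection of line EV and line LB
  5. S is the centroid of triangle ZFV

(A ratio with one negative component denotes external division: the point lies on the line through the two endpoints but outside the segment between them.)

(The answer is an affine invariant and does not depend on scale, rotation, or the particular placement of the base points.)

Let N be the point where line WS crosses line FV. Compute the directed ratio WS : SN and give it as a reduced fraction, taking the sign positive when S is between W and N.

WS:SN = -31/25

Set V = (0, 0), C = (1, 0), Z = (0, 1), F = (5, 4); any affine frame gives the same invariant.
1. L is the intersection of line FV and line ZC ⇒ L = (5/9, 4/9)
2. B lies on line ZL with ZB:BL = 3:(-5) ⇒ B = (-5/6, 11/6)
3. E is the midpoint of CF ⇒ E = (3, 2)
4. W is the intersection of line EV and line LB ⇒ W = (3/5, 2/5)
5. S is the centroid of triangle ZFV ⇒ S = (5/3, 5/3)
line WS meets FV at N = (25/31, 20/31)
S = W + t·(N−W) with t = 31/6, so WS:SN = 31/6:-25/6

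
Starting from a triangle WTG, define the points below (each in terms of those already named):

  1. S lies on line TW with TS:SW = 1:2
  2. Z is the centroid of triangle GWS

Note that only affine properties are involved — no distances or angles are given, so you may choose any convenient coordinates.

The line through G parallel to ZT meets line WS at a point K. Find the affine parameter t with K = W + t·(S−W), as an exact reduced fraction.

t = 7/2

Choose coordinates W = (0, 0), T = (1, 0), G = (0, 1).
1. S lies on line TW with TS:SW = 1:2 ⇒ S = (2/3, 0)
2. Z is the centroid of triangle GWS ⇒ Z = (2/9, 1/3)
through G parallel to ZT: direction (7/9, -1/3); meets WS at K = (7/3, 0)
K = W + t·(S−W) with t = 7/2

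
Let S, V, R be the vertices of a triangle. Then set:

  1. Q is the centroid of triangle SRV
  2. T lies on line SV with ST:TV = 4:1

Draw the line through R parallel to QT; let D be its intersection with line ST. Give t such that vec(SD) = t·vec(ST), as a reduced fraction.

Choose coordinates S = (0, 0), V = (1, 0), R = (0, 1).
1. Q is the centroid of triangle SRV ⇒ Q = (1/3, 1/3)
2. T lies on line SV with ST:TV = 4:1 ⇒ T = (4/5, 0)
through R parallel to QT: direction (7/15, -1/3); meets ST at D = (7/5, 0)
D = S + t·(T−S) with t = 7/4

t = 7/4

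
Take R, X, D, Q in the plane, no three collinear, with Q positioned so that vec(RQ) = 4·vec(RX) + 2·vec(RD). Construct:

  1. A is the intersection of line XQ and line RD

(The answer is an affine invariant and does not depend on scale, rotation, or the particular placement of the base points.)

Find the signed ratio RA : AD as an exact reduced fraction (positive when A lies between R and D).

Set R = (0, 0), X = (1, 0), D = (0, 1), Q = (4, 2); any affine frame gives the same invariant.
1. A is the intersection of line XQ and line RD ⇒ A = (0, -2/3)
A = R + t·(D−R) with t = -2/3, so RA:AD = t:(1−t) = -2/3:5/3

RA:AD = -2/5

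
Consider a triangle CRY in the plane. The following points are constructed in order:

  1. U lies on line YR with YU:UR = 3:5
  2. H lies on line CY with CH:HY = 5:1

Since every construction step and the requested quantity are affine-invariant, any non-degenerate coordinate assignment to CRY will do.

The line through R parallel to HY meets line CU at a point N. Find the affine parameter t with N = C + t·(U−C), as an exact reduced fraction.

Set C = (0, 0), R = (1, 0), Y = (0, 1); any affine frame gives the same invariant.
1. U lies on line YR with YU:UR = 3:5 ⇒ U = (3/8, 5/8)
2. H lies on line CY with CH:HY = 5:1 ⇒ H = (0, 5/6)
through R parallel to HY: direction (0, 1/6); meets CU at N = (1, 5/3)
N = C + t·(U−C) with t = 8/3

t = 8/3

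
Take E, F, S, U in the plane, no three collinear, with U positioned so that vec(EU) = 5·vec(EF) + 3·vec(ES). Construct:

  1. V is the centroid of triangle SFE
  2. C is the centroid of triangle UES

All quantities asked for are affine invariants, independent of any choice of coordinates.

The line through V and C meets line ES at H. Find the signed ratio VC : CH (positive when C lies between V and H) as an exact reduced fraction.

Set E = (0, 0), F = (1, 0), S = (0, 1), U = (5, 3); any affine frame gives the same invariant.
1. V is the centroid of triangle SFE ⇒ V = (1/3, 1/3)
2. C is the centroid of triangle UES ⇒ C = (5/3, 4/3)
line VC meets ES at H = (0, 1/12)
C = V + t·(H−V) with t = -4, so VC:CH = -4:5

VC:CH = -4/5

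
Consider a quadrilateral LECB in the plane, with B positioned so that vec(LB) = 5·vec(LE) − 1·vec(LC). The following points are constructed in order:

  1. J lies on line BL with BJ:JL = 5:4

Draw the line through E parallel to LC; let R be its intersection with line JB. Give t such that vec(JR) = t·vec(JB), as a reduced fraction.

Assign L = (0, 0), E = (1, 0), C = (0, 1), B = (5, -1) — the answer is frame-independent, so this choice is without loss of generality.
1. J lies on line BL with BJ:JL = 5:4 ⇒ J = (20/9, -4/9)
through E parallel to LC: direction (0, 1); meets JB at R = (1, -1/5)
R = J + t·(B−J) with t = -11/25

t = -11/25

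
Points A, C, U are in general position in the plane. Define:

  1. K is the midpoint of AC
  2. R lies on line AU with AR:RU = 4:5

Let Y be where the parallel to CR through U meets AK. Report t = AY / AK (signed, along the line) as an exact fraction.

Set A = (0, 0), C = (1, 0), U = (0, 1); any affine frame gives the same invariant.
1. K is the midpoint of AC ⇒ K = (1/2, 0)
2. R lies on line AU with AR:RU = 4:5 ⇒ R = (0, 4/9)
through U parallel to CR: direction (-1, 4/9); meets AK at Y = (9/4, 0)
Y = A + t·(K−A) with t = 9/2

t = 9/2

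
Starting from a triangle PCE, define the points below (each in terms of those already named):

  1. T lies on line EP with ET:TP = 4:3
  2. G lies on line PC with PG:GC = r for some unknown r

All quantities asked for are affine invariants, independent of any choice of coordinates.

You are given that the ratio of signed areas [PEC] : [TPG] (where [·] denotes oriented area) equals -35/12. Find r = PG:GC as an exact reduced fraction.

Assign P = (0, 0), C = (1, 0), E = (0, 1) — the answer is frame-independent, so this choice is without loss of generality.
1. T lies on line EP with ET:TP = 4:3 ⇒ T = (0, 3/7)
2. With PG:GC = r, write λ = r/(r+1) so G = P + λ·(C−P); G is affine-linear in λ
Every point depending on G is an affine combination of G and λ-independent points, so each such coordinate is linear in λ; the λ² term in each signed area is a multiple of (C−P)×(C−P) = 0, so 2·[PEC] and 2·[TPG] are each linear in λ. Evaluating at λ=0 and λ=1:
  2·[PEC] = -1,   2·[TPG] = 3/7·λ
So [PEC]:[TPG] = (-1) / (3/7·λ). Setting this equal to -35/12:
  -1 = -35/12·(3/7·λ)  ⇒  λ = 4/5
Then r = λ/(1−λ) = (4/5)/(1/5) = 4. Check: with r = 4, G = (4/5, 0) and [PEC]:[TPG] = -35/12 as required.

r = 4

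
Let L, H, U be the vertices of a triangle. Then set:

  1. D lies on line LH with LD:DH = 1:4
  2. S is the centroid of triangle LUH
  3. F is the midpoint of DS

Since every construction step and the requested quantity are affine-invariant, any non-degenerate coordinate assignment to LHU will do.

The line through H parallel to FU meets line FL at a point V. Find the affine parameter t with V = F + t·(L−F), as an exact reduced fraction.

Work in coordinates with L = (0, 0), H = (1, 0), U = (0, 1).
1. D lies on line LH with LD:DH = 1:4 ⇒ D = (1/5, 0)
2. S is the centroid of triangle LUH ⇒ S = (1/3, 1/3)
3. F is the midpoint of DS ⇒ F = (4/15, 1/6)
through H parallel to FU: direction (-4/15, 5/6); meets FL at V = (5/6, 25/48)
V = F + t·(L−F) with t = -17/8

t = -17/8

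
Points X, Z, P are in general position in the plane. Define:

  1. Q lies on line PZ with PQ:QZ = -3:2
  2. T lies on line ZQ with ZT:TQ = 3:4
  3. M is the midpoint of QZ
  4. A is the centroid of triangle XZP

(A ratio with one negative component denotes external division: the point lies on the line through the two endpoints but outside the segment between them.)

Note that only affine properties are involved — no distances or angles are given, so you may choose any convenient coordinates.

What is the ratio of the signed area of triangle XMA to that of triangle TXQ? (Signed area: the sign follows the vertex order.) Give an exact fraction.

Set X = (0, 0), Z = (1, 0), P = (0, 1); any affine frame gives the same invariant.
1. Q lies on line PZ with PQ:QZ = -3:2 ⇒ Q = (3, -2)
2. T lies on line ZQ with ZT:TQ = 3:4 ⇒ T = (13/7, -6/7)
3. M is the midpoint of QZ ⇒ M = (2, -1)
4. A is the centroid of triangle XZP ⇒ A = (1/3, 1/3)
2·[XMA] = 1, 2·[TXQ] = 8/7
[XMA]:[TXQ] = 1:8/7 = 7/8

[XMA]:[TXQ] = 7/8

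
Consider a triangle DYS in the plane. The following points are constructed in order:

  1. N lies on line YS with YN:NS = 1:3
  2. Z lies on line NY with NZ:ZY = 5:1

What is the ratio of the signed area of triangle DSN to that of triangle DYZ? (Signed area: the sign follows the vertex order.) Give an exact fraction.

[DSN]:[DYZ] = -18

Choose coordinates D = (0, 0), Y = (1, 0), S = (0, 1).
1. N lies on line YS with YN:NS = 1:3 ⇒ N = (3/4, 1/4)
2. Z lies on line NY with NZ:ZY = 5:1 ⇒ Z = (23/24, 1/24)
2·[DSN] = -3/4, 2·[DYZ] = 1/24
[DSN]:[DYZ] = -3/4:1/24 = -18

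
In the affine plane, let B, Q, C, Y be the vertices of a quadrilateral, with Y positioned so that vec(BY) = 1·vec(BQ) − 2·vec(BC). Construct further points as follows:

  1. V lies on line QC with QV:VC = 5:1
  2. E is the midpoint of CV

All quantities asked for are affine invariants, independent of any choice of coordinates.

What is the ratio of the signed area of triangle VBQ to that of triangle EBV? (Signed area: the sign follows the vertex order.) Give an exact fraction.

[VBQ]:[EBV] = 10

Assign B = (0, 0), Q = (1, 0), C = (0, 1), Y = (1, -2) — the answer is frame-independent, so this choice is without loss of generality.
1. V lies on line QC with QV:VC = 5:1 ⇒ V = (1/6, 5/6)
2. E is the midpoint of CV ⇒ E = (1/12, 11/12)
2·[VBQ] = 5/6, 2·[EBV] = 1/12
[VBQ]:[EBV] = 5/6:1/12 = 10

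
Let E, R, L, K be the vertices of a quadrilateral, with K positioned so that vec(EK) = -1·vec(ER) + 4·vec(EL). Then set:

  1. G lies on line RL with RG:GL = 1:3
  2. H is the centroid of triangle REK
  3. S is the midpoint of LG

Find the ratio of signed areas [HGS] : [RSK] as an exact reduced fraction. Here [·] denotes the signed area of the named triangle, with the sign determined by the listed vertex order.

Choose coordinates E = (0, 0), R = (1, 0), L = (0, 1), K = (-1, 4).
1. G lies on line RL with RG:GL = 1:3 ⇒ G = (3/4, 1/4)
2. H is the centroid of triangle REK ⇒ H = (0, 4/3)
3. S is the midpoint of LG ⇒ S = (3/8, 5/8)
2·[HGS] = -1/8, 2·[RSK] = -5/4
[HGS]:[RSK] = -1/8:-5/4 = 1/10

[HGS]:[RSK] = 1/10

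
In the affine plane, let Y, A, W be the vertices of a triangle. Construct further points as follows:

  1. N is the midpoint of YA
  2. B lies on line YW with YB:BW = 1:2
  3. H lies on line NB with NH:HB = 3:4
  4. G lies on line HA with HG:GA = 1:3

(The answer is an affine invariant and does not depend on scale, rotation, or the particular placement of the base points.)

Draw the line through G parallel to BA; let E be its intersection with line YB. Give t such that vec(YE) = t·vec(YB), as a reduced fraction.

t = 11/14

Work in coordinates with Y = (0, 0), A = (1, 0), W = (0, 1).
1. N is the midpoint of YA ⇒ N = (1/2, 0)
2. B lies on line YW with YB:BW = 1:2 ⇒ B = (0, 1/3)
3. H lies on line NB with NH:HB = 3:4 ⇒ H = (2/7, 1/7)
4. G lies on line HA with HG:GA = 1:3 ⇒ G = (13/28, 3/28)
through G parallel to BA: direction (1, -1/3); meets YB at E = (0, 11/42)
E = Y + t·(B−Y) with t = 11/14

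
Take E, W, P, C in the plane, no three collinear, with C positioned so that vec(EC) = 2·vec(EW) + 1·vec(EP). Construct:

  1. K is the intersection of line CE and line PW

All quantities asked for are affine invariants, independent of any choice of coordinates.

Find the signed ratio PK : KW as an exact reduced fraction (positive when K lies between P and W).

PK:KW = 2

Work in coordinates with E = (0, 0), W = (1, 0), P = (0, 1), C = (2, 1).
1. K is the intersection of line CE and line PW ⇒ K = (2/3, 1/3)
K = P + t·(W−P) with t = 2/3, so PK:KW = t:(1−t) = 2/3:1/3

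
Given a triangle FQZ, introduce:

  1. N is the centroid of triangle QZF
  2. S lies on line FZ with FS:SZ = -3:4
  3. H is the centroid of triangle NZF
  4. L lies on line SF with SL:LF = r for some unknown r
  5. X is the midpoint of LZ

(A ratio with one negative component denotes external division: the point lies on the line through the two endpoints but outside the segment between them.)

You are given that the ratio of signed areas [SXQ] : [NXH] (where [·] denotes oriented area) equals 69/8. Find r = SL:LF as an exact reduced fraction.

Choose coordinates F = (0, 0), Q = (1, 0), Z = (0, 1).
1. N is the centroid of triangle QZF ⇒ N = (1/3, 1/3)
2. S lies on line FZ with FS:SZ = -3:4 ⇒ S = (0, -3)
3. H is the centroid of triangle NZF ⇒ H = (1/9, 4/9)
4. With SL:LF = r, write λ = r/(r+1) so L = S + λ·(F−S); L is affine-linear in λ
5. X is the midpoint of LZ ⇒ X is an affine combination of earlier points and hence also affine-linear in λ
Every point depending on L is an affine combination of L and λ-independent points, so each such coordinate is linear in λ; the λ² term in each signed area is a multiple of (F−S)×(F−S) = 0, so 2·[SXQ] and 2·[NXH] are each linear in λ. Evaluating at λ=0 and λ=1:
  2·[SXQ] = -3/2·λ − 2,   2·[NXH] = 1/3·λ − 1/3
So [SXQ]:[NXH] = (-3/2·λ − 2) / (1/3·λ − 1/3). Setting this equal to 69/8:
  -3/2·λ − 2 = 69/8·(1/3·λ − 1/3)  ⇒  λ = 1/5
Then r = λ/(1−λ) = (1/5)/(4/5) = 1/4. Check: with r = 1/4, L = (0, -12/5) and [SXQ]:[NXH] = 69/8 as required.

r = 1/4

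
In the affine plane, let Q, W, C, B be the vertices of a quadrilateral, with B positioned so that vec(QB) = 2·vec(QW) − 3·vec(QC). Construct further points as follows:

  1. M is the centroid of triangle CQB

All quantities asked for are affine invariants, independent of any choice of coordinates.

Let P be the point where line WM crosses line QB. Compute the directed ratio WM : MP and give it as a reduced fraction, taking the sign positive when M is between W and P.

Assign Q = (0, 0), W = (1, 0), C = (0, 1), B = (2, -3) — the answer is frame-independent, so this choice is without loss of generality.
1. M is the centroid of triangle CQB ⇒ M = (2/3, -2/3)
line WM meets QB at P = (4/7, -6/7)
M = W + t·(P−W) with t = 7/9, so WM:MP = 7/9:2/9

WM:MP = 7/2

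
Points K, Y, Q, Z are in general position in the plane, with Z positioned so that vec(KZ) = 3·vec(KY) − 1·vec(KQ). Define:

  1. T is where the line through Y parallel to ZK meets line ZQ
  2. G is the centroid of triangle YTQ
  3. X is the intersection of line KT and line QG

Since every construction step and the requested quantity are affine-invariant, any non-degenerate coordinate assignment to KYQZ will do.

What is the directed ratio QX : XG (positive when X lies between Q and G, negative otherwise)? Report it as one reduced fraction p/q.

Choose coordinates K = (0, 0), Y = (1, 0), Q = (0, 1), Z = (3, -1).
1. T is where the line through Y parallel to ZK meets line ZQ ⇒ T = (2, -1/3)
2. G is the centroid of triangle YTQ ⇒ G = (1, 2/9)
3. X is the intersection of line KT and line QG ⇒ X = (18/11, -3/11)
X = Q + t·(G−Q) with t = 18/11, so QX:XG = t:(1−t) = 18/11:-7/11

QX:XG = -18/7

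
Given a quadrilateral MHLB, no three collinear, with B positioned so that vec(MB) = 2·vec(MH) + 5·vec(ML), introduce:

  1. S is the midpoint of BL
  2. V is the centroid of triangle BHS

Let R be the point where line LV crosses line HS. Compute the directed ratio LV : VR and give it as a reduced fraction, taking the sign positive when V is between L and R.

LV:VR = -4

Work in coordinates with M = (0, 0), H = (1, 0), L = (0, 1), B = (2, 5).
1. S is the midpoint of BL ⇒ S = (1, 3)
2. V is the centroid of triangle BHS ⇒ V = (4/3, 8/3)
line LV meets HS at R = (1, 9/4)
V = L + t·(R−L) with t = 4/3, so LV:VR = 4/3:-1/3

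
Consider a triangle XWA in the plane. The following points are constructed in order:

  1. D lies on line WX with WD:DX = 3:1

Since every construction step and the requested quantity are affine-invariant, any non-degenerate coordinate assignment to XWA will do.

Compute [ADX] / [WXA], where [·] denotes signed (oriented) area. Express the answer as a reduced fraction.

[ADX]:[WXA] = 1/4

Work in coordinates with X = (0, 0), W = (1, 0), A = (0, 1).
1. D lies on line WX with WD:DX = 3:1 ⇒ D = (1/4, 0)
2·[ADX] = -1/4, 2·[WXA] = -1
[ADX]:[WXA] = -1/4:-1 = 1/4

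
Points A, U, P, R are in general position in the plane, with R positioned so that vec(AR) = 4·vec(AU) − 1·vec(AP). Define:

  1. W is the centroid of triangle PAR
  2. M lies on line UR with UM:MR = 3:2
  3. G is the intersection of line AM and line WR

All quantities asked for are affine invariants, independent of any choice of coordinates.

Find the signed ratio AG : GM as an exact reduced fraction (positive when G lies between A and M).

Work in coordinates with A = (0, 0), U = (1, 0), P = (0, 1), R = (4, -1).
1. W is the centroid of triangle PAR ⇒ W = (4/3, 0)
2. M lies on line UR with UM:MR = 3:2 ⇒ M = (14/5, -3/5)
3. G is the intersection of line AM and line WR ⇒ G = (28/9, -2/3)
G = A + t·(M−A) with t = 10/9, so AG:GM = t:(1−t) = 10/9:-1/9

AG:GM = -10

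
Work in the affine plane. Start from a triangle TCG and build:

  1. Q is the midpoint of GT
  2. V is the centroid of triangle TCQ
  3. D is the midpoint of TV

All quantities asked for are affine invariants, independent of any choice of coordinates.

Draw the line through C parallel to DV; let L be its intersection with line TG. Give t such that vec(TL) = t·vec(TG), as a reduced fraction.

Assign T = (0, 0), C = (1, 0), G = (0, 1) — the answer is frame-independent, so this choice is without loss of generality.
1. Q is the midpoint of GT ⇒ Q = (0, 1/2)
2. V is the centroid of triangle TCQ ⇒ V = (1/3, 1/6)
3. D is the midpoint of TV ⇒ D = (1/6, 1/12)
through C parallel to DV: direction (1/6, 1/12); meets TG at L = (0, -1/2)
L = T + t·(G−T) with t = -1/2

t = -1/2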